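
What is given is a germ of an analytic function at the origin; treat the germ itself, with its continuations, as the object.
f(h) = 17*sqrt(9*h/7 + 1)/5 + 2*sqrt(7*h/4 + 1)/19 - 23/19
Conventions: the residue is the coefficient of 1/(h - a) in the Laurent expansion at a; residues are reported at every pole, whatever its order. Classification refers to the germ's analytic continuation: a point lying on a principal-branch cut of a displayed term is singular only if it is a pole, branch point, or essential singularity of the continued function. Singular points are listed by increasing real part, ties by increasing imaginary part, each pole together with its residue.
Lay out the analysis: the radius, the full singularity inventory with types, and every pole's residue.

Radius of convergence at 0: 4/7.
At -7/9: an algebraic (square-root) branch point.
At -4/7: an algebraic (square-root) branch point.

Branch term (17/5)*sqrt(1 - h/(-7/9)): its argument vanishes at h = -7/9, a square-root branch point, modulus 7/9.
Branch term (2/19)*sqrt(1 - h/(-4/7)): its argument vanishes at h = -4/7, a square-root branch point, modulus 4/7.
The radius of convergence is the smallest modulus among the singular points: 4/7.
List the singular points by increasing real part (a conjugate pair: the negative imaginary part first).


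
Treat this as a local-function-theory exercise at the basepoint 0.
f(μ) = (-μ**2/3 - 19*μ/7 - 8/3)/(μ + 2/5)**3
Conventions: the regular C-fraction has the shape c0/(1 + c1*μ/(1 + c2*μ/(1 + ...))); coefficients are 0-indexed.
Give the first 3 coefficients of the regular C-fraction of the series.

Taylor coefficients (expand at 0): a_0 = -125/3, a_1 = 15125/56, a_2 = -419875/336.
c0 = a_0 = -125/3. Peel one level at a time: if S = 1 + c*μ/S' with S'(0) = 1, then c is the μ-coefficient of S and S' = c*μ/(S - 1).
S_1 = c0/f = 1 + (363/56)*μ + (37717/3136)*μ^2 + ...; c1 = 363/56.
S_2 = c1*μ/(S_1 - 1) = 1 + (-37717/20328)*μ + ...; c2 = -37717/20328.

The regular C-fraction coefficients are [-125/3, 363/56, -37717/20328].


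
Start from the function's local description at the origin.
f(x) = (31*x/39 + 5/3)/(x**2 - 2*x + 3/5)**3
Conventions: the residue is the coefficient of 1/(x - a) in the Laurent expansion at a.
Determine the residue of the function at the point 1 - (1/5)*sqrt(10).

The residue is -(75/52)*sqrt(10).

The factor x**2 - 2*x + 3/5 splits as (x - a)(x - a') with a = 1 - (1/5)*sqrt(10), a' = 1 + (1/5)*sqrt(10). At the order-3 pole a set g(x) = (x - a)^3*f(x) = [31*x/39 + 5/3] / (x - a')^3.
Order-3 pole: residue = g''(a)/2; g''(1 - (1/5)*sqrt(10)) = -(75/26)*sqrt(10), so the residue is -(75/52)*sqrt(10).


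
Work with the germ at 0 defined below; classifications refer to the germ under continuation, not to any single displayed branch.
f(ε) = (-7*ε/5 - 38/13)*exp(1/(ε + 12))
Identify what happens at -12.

The exponent 1/(ε - (-12)) has a pole at -12, so exp(1/(ε - (-12))) takes every nonzero value near it: an essential singularity (not a pole of any order).

The point is an essential singularity.


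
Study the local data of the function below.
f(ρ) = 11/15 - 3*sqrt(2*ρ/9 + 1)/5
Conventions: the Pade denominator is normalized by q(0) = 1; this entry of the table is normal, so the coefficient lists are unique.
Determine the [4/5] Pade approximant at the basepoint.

The Pade approximant has numerator coefficients [2/15, -44/4725, -242/14175, -1837/765450, -451/5511240]; denominator coefficients [1, 271/630, 8/135, 113/40824, 17/734832, -1/7348320].

Taylor coefficients needed (expand at 0): a_0 = 2/15, a_1 = -1/15, a_2 = 1/270, a_3 = -1/2430, a_4 = 1/17496, a_5 = -7/787320, a_6 = 7/4723920, a_7 = -11/42515280, a_8 = 143/3061100160, a_9 = -143/16529940864.
Write the denominator as Q(ρ) = 1 + q1*ρ + q2*ρ^2 + q3*ρ^3 + q4*ρ^4 + q5*ρ^5. Requiring Q*f - P = O(ρ^10) with deg P <= 4 kills the coefficients of ρ^5..ρ^9 in Q*f:
  ρ^5: a_5 + q1*a_4 + q2*a_3 + q3*a_2 + q4*a_1 + q5*a_0 = 0, i.e. -7/787320 + (1/17496)*q1 + (-1/2430)*q2 + (1/270)*q3 + (-1/15)*q4 + (2/15)*q5 = 0.
  ρ^6: a_6 + q1*a_5 + q2*a_4 + q3*a_3 + q4*a_2 + q5*a_1 = 0, i.e. 7/4723920 + (-7/787320)*q1 + (1/17496)*q2 + (-1/2430)*q3 + (1/270)*q4 + (-1/15)*q5 = 0.
  ρ^7: a_7 + q1*a_6 + q2*a_5 + q3*a_4 + q4*a_3 + q5*a_2 = 0, i.e. -11/42515280 + (7/4723920)*q1 + (-7/787320)*q2 + (1/17496)*q3 + (-1/2430)*q4 + (1/270)*q5 = 0.
  ρ^8: a_8 + q1*a_7 + q2*a_6 + q3*a_5 + q4*a_4 + q5*a_3 = 0, i.e. 143/3061100160 + (-11/42515280)*q1 + (7/4723920)*q2 + (-7/787320)*q3 + (1/17496)*q4 + (-1/2430)*q5 = 0.
  ρ^9: a_9 + q1*a_8 + q2*a_7 + q3*a_6 + q4*a_5 + q5*a_4 = 0, i.e. -143/16529940864 + (143/3061100160)*q1 + (-11/42515280)*q2 + (7/4723920)*q3 + (-7/787320)*q4 + (1/17496)*q5 = 0.
Solving this linear system: q1 = 271/630, q2 = 8/135, q3 = 113/40824, q4 = 17/734832, q5 = -1/7348320.
The numerator is Q*f truncated at degree 4: P0 = a_0 = 2/15; P1 = a_1 + q1*a_0 = -44/4725; P2 = a_2 + q1*a_1 + q2*a_0 = -242/14175; P3 = a_3 + q1*a_2 + q2*a_1 + q3*a_0 = -1837/765450; P4 = a_4 + q1*a_3 + q2*a_2 + q3*a_1 + q4*a_0 = -451/5511240.


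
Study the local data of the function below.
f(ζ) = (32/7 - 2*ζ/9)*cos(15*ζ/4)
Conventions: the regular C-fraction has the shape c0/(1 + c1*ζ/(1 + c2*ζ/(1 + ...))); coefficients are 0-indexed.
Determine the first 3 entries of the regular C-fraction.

The regular C-fraction coefficients are [32/7, 7/144, -145849/1008].

Taylor coefficients (expand at 0): a_0 = 32/7, a_1 = -2/9, a_2 = -225/7.
c0 = a_0 = 32/7. Peel one level at a time: if S = 1 + c*ζ/S' with S'(0) = 1, then c is the ζ-coefficient of S and S' = c*ζ/(S - 1).
S_1 = c0/f = 1 + (7/144)*ζ + (145849/20736)*ζ^2 + ...; c1 = 7/144.
S_2 = c1*ζ/(S_1 - 1) = 1 + (-145849/1008)*ζ + ...; c2 = -145849/1008.


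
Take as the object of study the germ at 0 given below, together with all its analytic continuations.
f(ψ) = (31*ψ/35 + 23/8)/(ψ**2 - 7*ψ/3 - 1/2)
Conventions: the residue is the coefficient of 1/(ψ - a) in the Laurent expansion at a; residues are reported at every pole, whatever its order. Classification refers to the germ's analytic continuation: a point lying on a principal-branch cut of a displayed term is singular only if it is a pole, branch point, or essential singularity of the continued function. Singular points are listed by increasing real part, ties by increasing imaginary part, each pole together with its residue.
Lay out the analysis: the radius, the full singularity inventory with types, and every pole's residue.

Radius of convergence at 0: -7/6 + (1/6)*sqrt(67).
At 7/6 - (1/6)*sqrt(67): a pole of order 1; residue 31/70 - (7/40)*sqrt(67).
At 7/6 + (1/6)*sqrt(67): a pole of order 1; residue 31/70 + (7/40)*sqrt(67).

Denominator factor (ψ**2 - 7*ψ/3 - 1/2): discriminant 67/9, real irrational roots 7/6 + (1/6)*sqrt(67) and 7/6 - (1/6)*sqrt(67); poles of order 1, moduli 7/6 + (1/6)*sqrt(67) and -7/6 + (1/6)*sqrt(67).
The radius of convergence is the smallest modulus among the singular points: -7/6 + (1/6)*sqrt(67).
The factor ψ**2 - 7*ψ/3 - 1/2 splits as (ψ - a)(ψ - a') with a = 7/6 - (1/6)*sqrt(67), a' = 7/6 + (1/6)*sqrt(67). At the order-1 pole a set g(ψ) = (ψ - a)*f(ψ) = [31*ψ/35 + 23/8] / (ψ - a').
Simple pole: residue = g(a) at a = 7/6 - (1/6)*sqrt(67), which is 31/70 - (7/40)*sqrt(67).
The factor ψ**2 - 7*ψ/3 - 1/2 splits as (ψ - a)(ψ - a') with a = 7/6 + (1/6)*sqrt(67), a' = 7/6 - (1/6)*sqrt(67). At the order-1 pole a set g(ψ) = (ψ - a)*f(ψ) = [31*ψ/35 + 23/8] / (ψ - a').
Simple pole: residue = g(a) at a = 7/6 + (1/6)*sqrt(67), which is 31/70 + (7/40)*sqrt(67).
List the singular points by increasing real part (a conjugate pair: the negative imaginary part first).


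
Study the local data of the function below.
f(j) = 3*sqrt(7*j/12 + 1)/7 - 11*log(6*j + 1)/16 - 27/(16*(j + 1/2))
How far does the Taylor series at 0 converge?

The radius of convergence is 1/6.

Denominator factor (j + 1/2): pole of order 1 at -1/2, modulus 1/2.
Branch term (3/7)*sqrt(1 - j/(-12/7)): its argument vanishes at j = -12/7, a square-root branch point, modulus 12/7.
Branch term (-11/16)*log(1 - j/(-1/6)): its argument vanishes at j = -1/6, a logarithmic branch point, modulus 1/6.
The radius of convergence is the smallest modulus among the singular points: 1/6.


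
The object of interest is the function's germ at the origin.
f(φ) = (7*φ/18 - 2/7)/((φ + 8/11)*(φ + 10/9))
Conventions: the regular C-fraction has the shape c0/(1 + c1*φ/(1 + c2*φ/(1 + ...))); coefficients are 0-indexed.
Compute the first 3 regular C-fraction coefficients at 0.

The regular C-fraction coefficients are [-99/280, 1309/360, -7289/4284].

Taylor coefficients (expand at 0): a_0 = -99/280, a_1 = 2057/1600, a_2 = -1114289/448000.
c0 = a_0 = -99/280. Peel one level at a time: if S = 1 + c*φ/S' with S'(0) = 1, then c is the φ-coefficient of S and S' = c*φ/(S - 1).
S_1 = c0/f = 1 + (1309/360)*φ + (80179/12960)*φ^2 + ...; c1 = 1309/360.
S_2 = c1*φ/(S_1 - 1) = 1 + (-7289/4284)*φ + ...; c2 = -7289/4284.


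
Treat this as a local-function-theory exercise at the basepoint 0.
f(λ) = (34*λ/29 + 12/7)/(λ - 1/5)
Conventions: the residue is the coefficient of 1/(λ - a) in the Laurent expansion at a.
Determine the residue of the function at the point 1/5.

At the order-1 pole 1/5 set g(λ) = (λ - (1/5))*f(λ) = 34*λ/29 + 12/7.
Simple pole: residue = g(a) at a = 1/5, which is 1978/1015.

The residue is 1978/1015.


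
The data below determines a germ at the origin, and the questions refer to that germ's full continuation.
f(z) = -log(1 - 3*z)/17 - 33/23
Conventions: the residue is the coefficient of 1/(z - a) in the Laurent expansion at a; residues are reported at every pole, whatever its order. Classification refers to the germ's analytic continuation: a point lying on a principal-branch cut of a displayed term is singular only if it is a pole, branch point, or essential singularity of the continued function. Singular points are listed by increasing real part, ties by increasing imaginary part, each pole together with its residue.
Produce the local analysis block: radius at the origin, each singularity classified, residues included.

Branch term (-1/17)*log(1 - z/(1/3)): its argument vanishes at z = 1/3, a logarithmic branch point, modulus 1/3.
The radius of convergence is the smallest modulus among the singular points: 1/3.

Radius of convergence at 0: 1/3.
At 1/3: a logarithmic branch point.


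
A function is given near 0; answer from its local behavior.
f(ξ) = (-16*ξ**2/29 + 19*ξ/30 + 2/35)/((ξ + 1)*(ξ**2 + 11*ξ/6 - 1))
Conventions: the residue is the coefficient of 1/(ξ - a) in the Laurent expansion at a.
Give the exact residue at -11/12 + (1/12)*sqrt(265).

The residue is -13029/22330 + (233403/5917450)*sqrt(265).

The factor ξ**2 + 11*ξ/6 - 1 splits as (ξ - a)(ξ - a') with a = -11/12 + (1/12)*sqrt(265), a' = -11/12 - (1/12)*sqrt(265). At the order-1 pole a set g(ξ) = (ξ - a)*f(ξ) = [(-16*ξ**2/29 + 19*ξ/30 + 2/35)/(ξ + 1)] / (ξ - a').
Simple pole: residue = g(a) at a = -11/12 + (1/12)*sqrt(265), which is -13029/22330 + (233403/5917450)*sqrt(265).


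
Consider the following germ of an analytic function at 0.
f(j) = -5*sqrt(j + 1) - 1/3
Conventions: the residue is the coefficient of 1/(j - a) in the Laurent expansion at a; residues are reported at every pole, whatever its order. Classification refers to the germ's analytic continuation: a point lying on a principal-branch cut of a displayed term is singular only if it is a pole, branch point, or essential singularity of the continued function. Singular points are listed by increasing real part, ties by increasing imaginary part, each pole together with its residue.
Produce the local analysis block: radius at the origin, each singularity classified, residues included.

Radius of convergence at 0: 1.
At -1: an algebraic (square-root) branch point.

Branch term (-5)*sqrt(1 - j/(-1)): its argument vanishes at j = -1, a square-root branch point, modulus 1.
The radius of convergence is the smallest modulus among the singular points: 1.


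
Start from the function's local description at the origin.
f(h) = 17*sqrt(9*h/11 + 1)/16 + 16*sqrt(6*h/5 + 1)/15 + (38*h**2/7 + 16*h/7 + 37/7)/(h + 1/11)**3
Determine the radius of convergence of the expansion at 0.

The radius of convergence is 1/11.

Denominator factor (h + 1/11)^3: pole of order 3 at -1/11, modulus 1/11.
Branch term (17/16)*sqrt(1 - h/(-11/9)): its argument vanishes at h = -11/9, a square-root branch point, modulus 11/9.
Branch term (16/15)*sqrt(1 - h/(-5/6)): its argument vanishes at h = -5/6, a square-root branch point, modulus 5/6.
The radius of convergence is the smallest modulus among the singular points: 1/11.


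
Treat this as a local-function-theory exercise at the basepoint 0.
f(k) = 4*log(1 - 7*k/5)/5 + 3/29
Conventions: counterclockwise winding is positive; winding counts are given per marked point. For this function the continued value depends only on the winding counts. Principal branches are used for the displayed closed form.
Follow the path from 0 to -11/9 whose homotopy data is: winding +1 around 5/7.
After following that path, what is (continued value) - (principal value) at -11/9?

Continued minus principal equals (8/5)*pi*i.

The rational part is single-valued and drops out of the difference; each branch term changes only by its own monodromy.
(4/5)*log(1 - k/(5/7)): each positive loop around 5/7 adds 2*pi*i to the log, so winding +1 contributes (4/5)*(1)*2*pi*i = (8/5)*pi*i.
Summing the contributions at k = -11/9 gives (8/5)*pi*i.


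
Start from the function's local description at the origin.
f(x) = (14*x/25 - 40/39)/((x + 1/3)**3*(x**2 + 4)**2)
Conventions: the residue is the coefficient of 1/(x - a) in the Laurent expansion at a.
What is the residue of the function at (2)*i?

The factor x**2 + 4 splits as (x - a)(x - a') with a = (2)*i, a' = -(2)*i. At the order-2 pole a set g(x) = (x - a)^2*f(x) = [(14*x/25 - 40/39)/(x + 1/3)**3] / (x - a')^2.
Order-2 pole: residue = g'(a); g'((2)*i) = (-2435346/121820465) + (1220139/1218204650)*i, so the residue is (-2435346/121820465) + (1220139/1218204650)*i.

The residue is (-2435346/121820465) + (1220139/1218204650)*i.


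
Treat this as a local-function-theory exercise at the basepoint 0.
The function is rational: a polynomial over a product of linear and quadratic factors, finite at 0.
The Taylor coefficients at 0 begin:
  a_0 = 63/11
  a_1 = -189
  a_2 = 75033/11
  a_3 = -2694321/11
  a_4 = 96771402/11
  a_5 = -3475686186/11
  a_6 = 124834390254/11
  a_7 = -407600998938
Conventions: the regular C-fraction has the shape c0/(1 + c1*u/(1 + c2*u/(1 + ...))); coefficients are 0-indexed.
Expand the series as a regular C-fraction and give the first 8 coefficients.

The regular C-fraction coefficients are [63/11, 33, 34/11, -1195/561, 7535/24378, -1373447/1637150, 26154009/276709175, -199611740/327445923].

Taylor coefficients (read off): a_0 = 63/11, a_1 = -189, a_2 = 75033/11, a_3 = -2694321/11, a_4 = 96771402/11, a_5 = -3475686186/11, a_6 = 124834390254/11, a_7 = -407600998938.
c0 = a_0 = 63/11. Peel one level at a time: if S = 1 + c*u/S' with S'(0) = 1, then c is the u-coefficient of S and S' = c*u/(S - 1).
S_1 = c0/f = 1 + (33)*u + (-102)*u^2 + ...; c1 = 33.
S_2 = c1*u/(S_1 - 1) = 1 + (34/11)*u + (2390/363)*u^2 + ...; c2 = 34/11.
S_3 = c2*u/(S_2 - 1) = 1 + (-1195/561)*u + (3425/5202)*u^2 + ...; c3 = -1195/561.
S_4 = c3*u/(S_3 - 1) = 1 + (7535/24378)*u + (888701/3427260)*u^2 + ...; c4 = 7535/24378.
S_5 = c4*u/(S_4 - 1) = 1 + (-1373447/1637150)*u + (1860327/23461250)*u^2 + ...; c5 = -1373447/1637150.
S_6 = c5*u/(S_5 - 1) = 1 + (26154009/276709175)*u + (1880430012/32635928405)*u^2 + ...; c6 = 26154009/276709175.
S_7 = c6*u/(S_6 - 1) = 1 + (-199611740/327445923)*u + ...; c7 = -199611740/327445923.


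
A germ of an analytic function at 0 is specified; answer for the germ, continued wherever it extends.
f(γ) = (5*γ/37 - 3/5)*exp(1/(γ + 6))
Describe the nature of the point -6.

The exponent 1/(γ - (-6)) has a pole at -6, so exp(1/(γ - (-6))) takes every nonzero value near it: an essential singularity (not a pole of any order).

The point is an essential singularity.


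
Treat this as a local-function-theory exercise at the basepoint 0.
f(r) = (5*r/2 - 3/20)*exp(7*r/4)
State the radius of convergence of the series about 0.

The radius of convergence is infinite.

The factor exp(7*r/4) is entire and contributes no finite singular point.
The polynomial part has no poles.
No finite singular points: the Taylor series at 0 converges everywhere.


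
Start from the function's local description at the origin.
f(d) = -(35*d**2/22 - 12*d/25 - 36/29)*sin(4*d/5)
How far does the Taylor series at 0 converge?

The factor -sin(4*d/5) is entire and contributes no finite singular point.
The polynomial part has no poles.
No finite singular points: the Taylor series at 0 converges everywhere.

The radius of convergence is infinite.


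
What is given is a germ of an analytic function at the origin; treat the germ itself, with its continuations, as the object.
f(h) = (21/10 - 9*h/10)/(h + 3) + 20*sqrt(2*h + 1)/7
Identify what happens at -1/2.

The point is an algebraic (square-root) branch point.

The term (20/7)*sqrt(1 - h/(-1/2)) has argument 1 - -1/2/(-1/2) = 0 at -1/2: a square-root (algebraic, two-sheeted) branch point; the remaining terms are analytic or single-valued there.


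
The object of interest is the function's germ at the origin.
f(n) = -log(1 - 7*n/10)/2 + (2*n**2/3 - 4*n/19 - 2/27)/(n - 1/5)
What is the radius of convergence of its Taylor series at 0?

The radius of convergence is 1/5.

Denominator factor (n - 1/5): pole of order 1 at 1/5, modulus 1/5.
Branch term (-1/2)*log(1 - n/(10/7)): its argument vanishes at n = 10/7, a logarithmic branch point, modulus 10/7.
The radius of convergence is the smallest modulus among the singular points: 1/5.


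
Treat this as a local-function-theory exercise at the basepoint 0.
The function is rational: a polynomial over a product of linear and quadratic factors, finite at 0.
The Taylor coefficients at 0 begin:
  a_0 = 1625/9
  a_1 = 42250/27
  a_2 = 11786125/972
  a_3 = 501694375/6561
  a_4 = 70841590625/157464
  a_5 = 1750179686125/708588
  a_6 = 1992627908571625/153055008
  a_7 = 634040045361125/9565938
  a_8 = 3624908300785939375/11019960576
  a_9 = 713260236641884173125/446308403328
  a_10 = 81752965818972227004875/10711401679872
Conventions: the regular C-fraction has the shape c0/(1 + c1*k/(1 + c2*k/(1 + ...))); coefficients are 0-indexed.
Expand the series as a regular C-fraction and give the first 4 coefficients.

Taylor coefficients (read off): a_0 = 1625/9, a_1 = 42250/27, a_2 = 11786125/972, a_3 = 501694375/6561.
c0 = a_0 = 1625/9. Peel one level at a time: if S = 1 + c*k/S' with S'(0) = 1, then c is the k-coefficient of S and S' = c*k/(S - 1).
S_1 = c0/f = 1 + (-26/3)*k + (859/108)*k^2 + ...; c1 = -26/3.
S_2 = c1*k/(S_1 - 1) = 1 + (859/936)*k + (29384267/2628288)*k^2 + ...; c2 = 859/936.
S_3 = c2*k/(S_2 - 1) = 1 + (-29384267/2412072)*k + ...; c3 = -29384267/2412072.

The regular C-fraction coefficients are [1625/9, -26/3, 859/936, -29384267/2412072].


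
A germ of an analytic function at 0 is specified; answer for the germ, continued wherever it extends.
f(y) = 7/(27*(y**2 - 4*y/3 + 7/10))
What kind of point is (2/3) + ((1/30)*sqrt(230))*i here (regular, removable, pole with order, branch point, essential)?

The point is a pole of order 1.

The denominator factor y**2 - 4*y/3 + 7/10 vanishes at (2/3) + ((1/30)*sqrt(230))*i and appears to the power 1; the numerator there equals 7/27, nonzero, and no other factor vanishes.
Hence a pole whose order is the multiplicity, 1.


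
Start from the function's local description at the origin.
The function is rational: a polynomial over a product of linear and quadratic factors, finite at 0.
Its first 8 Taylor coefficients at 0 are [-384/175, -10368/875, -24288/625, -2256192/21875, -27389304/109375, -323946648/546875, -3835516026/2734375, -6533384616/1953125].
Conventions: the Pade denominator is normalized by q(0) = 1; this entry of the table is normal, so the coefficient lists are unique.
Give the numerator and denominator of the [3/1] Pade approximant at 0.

The Pade approximant has numerator coefficients [-384/175, -4470384/685475, -6917808/685475, -6024756/685475]; denominator coefficients [1, -380407/156680].

Taylor coefficients needed (read off): a_0 = -384/175, a_1 = -10368/875, a_2 = -24288/625, a_3 = -2256192/21875, a_4 = -27389304/109375.
Write the denominator as Q(v) = 1 + q1*v. Requiring Q*f - P = O(v^5) with deg P <= 3 kills the coefficients of v^4..v^4 in Q*f:
  v^4: a_4 + q1*a_3 = 0, i.e. -27389304/109375 + (-2256192/21875)*q1 = 0.
Solving this linear system: q1 = -380407/156680.
The numerator is Q*f truncated at degree 3: P0 = a_0 = -384/175; P1 = a_1 + q1*a_0 = -4470384/685475; P2 = a_2 + q1*a_1 = -6917808/685475; P3 = a_3 + q1*a_2 = -6024756/685475.


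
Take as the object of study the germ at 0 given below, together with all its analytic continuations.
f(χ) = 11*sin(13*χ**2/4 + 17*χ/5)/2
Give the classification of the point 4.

There is no denominator, hence no pole anywhere.
The factor sin(13*χ**2/4 + 17*χ/5) is entire.
So the germ continues analytically to 4.

The point is a regular point.


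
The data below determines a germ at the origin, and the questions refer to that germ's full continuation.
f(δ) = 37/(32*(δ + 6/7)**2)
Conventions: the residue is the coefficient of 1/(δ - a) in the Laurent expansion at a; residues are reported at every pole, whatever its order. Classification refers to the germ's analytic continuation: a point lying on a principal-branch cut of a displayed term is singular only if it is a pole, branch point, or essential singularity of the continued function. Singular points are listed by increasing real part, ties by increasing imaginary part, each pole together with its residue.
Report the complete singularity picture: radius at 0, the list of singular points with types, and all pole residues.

Radius of convergence at 0: 6/7.
At -6/7: a pole of order 2; residue 0.

Denominator factor (δ + 6/7)^2: pole of order 2 at -6/7, modulus 6/7.
The radius of convergence is the smallest modulus among the singular points: 6/7.
At the order-2 pole -6/7 set g(δ) = (δ - (-6/7))^2*f(δ) = 37/32.
Order-2 pole: residue = g'(a); g'(-6/7) = 0, so the residue is 0.


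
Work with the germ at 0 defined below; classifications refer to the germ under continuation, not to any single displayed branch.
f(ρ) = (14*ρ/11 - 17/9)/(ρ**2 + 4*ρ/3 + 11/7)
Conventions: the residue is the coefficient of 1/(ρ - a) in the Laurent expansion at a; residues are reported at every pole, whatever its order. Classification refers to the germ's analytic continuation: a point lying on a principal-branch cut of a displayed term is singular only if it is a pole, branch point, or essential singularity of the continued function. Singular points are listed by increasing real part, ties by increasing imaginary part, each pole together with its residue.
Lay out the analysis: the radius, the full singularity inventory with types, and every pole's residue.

Radius of convergence at 0: (1/7)*sqrt(77).
At (-2/3) - ((1/21)*sqrt(497))*i: a pole of order 1; residue (7/11) - ((271/4686)*sqrt(497))*i.
At (-2/3) + ((1/21)*sqrt(497))*i: a pole of order 1; residue (7/11) + ((271/4686)*sqrt(497))*i.

Denominator factor (ρ**2 + 4*ρ/3 + 11/7): discriminant -284/63, complex-conjugate roots (-2/3) + ((1/21)*sqrt(497))*i and (-2/3) - ((1/21)*sqrt(497))*i; poles of order 1, moduli (1/7)*sqrt(77) and (1/7)*sqrt(77).
The radius of convergence is the smallest modulus among the singular points: (1/7)*sqrt(77).
The factor ρ**2 + 4*ρ/3 + 11/7 splits as (ρ - a)(ρ - a') with a = (-2/3) - ((1/21)*sqrt(497))*i, a' = (-2/3) + ((1/21)*sqrt(497))*i. At the order-1 pole a set g(ρ) = (ρ - a)*f(ρ) = [14*ρ/11 - 17/9] / (ρ - a').
Simple pole: residue = g(a) at a = (-2/3) - ((1/21)*sqrt(497))*i, which is (7/11) - ((271/4686)*sqrt(497))*i.
The factor ρ**2 + 4*ρ/3 + 11/7 splits as (ρ - a)(ρ - a') with a = (-2/3) + ((1/21)*sqrt(497))*i, a' = (-2/3) - ((1/21)*sqrt(497))*i. At the order-1 pole a set g(ρ) = (ρ - a)*f(ρ) = [14*ρ/11 - 17/9] / (ρ - a').
Simple pole: residue = g(a) at a = (-2/3) + ((1/21)*sqrt(497))*i, which is (7/11) + ((271/4686)*sqrt(497))*i.
List the singular points by increasing real part (a conjugate pair: the negative imaginary part first).


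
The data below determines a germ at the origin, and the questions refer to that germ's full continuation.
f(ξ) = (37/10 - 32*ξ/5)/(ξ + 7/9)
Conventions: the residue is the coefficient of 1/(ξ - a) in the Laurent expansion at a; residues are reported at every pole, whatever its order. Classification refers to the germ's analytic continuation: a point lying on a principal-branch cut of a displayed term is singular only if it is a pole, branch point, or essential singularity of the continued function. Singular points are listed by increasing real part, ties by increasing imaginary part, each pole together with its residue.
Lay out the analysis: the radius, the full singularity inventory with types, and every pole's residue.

Denominator factor (ξ + 7/9): pole of order 1 at -7/9, modulus 7/9.
The radius of convergence is the smallest modulus among the singular points: 7/9.
At the order-1 pole -7/9 set g(ξ) = (ξ - (-7/9))*f(ξ) = 37/10 - 32*ξ/5.
Simple pole: residue = g(a) at a = -7/9, which is 781/90.

Radius of convergence at 0: 7/9.
At -7/9: a pole of order 1; residue 781/90.


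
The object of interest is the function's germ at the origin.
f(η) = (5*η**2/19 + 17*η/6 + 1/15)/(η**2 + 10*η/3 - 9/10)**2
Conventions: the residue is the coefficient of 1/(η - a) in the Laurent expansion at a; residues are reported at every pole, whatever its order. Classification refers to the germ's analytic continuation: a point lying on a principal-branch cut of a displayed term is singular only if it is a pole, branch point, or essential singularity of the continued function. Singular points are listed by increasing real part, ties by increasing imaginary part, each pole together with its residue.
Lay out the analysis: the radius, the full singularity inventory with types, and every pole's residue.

Denominator factor (η**2 + 10*η/3 - 9/10)^2: discriminant 662/45, real irrational roots -5/3 + (1/30)*sqrt(3310) and -5/3 - (1/30)*sqrt(3310); poles of order 2, moduli -5/3 + (1/30)*sqrt(3310) and 5/3 + (1/30)*sqrt(3310).
The radius of convergence is the smallest modulus among the singular points: -5/3 + (1/30)*sqrt(3310).
The factor η**2 + 10*η/3 - 9/10 splits as (η - a)(η - a') with a = -5/3 - (1/30)*sqrt(3310), a' = -5/3 + (1/30)*sqrt(3310). At the order-2 pole a set g(η) = (η - a)^2*f(η) = [5*η**2/19 + 17*η/6 + 1/15] / (η - a')^2.
Order-2 pole: residue = g'(a); g'(-5/3 - (1/30)*sqrt(3310)) = -(12549/4163318)*sqrt(3310), so the residue is -(12549/4163318)*sqrt(3310).
The factor η**2 + 10*η/3 - 9/10 splits as (η - a)(η - a') with a = -5/3 + (1/30)*sqrt(3310), a' = -5/3 - (1/30)*sqrt(3310). At the order-2 pole a set g(η) = (η - a)^2*f(η) = [5*η**2/19 + 17*η/6 + 1/15] / (η - a')^2.
Order-2 pole: residue = g'(a); g'(-5/3 + (1/30)*sqrt(3310)) = (12549/4163318)*sqrt(3310), so the residue is (12549/4163318)*sqrt(3310).
List the singular points by increasing real part (a conjugate pair: the negative imaginary part first).

Radius of convergence at 0: -5/3 + (1/30)*sqrt(3310).
At -5/3 - (1/30)*sqrt(3310): a pole of order 2; residue -(12549/4163318)*sqrt(3310).
At -5/3 + (1/30)*sqrt(3310): a pole of order 2; residue (12549/4163318)*sqrt(3310).


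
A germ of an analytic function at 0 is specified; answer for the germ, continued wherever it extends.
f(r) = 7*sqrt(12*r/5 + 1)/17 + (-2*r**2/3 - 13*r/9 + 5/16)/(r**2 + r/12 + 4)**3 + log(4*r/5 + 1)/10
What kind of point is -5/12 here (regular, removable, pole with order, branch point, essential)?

The point is an algebraic (square-root) branch point.

The term (7/17)*sqrt(1 - r/(-5/12)) has argument 1 - -5/12/(-5/12) = 0 at -5/12: a square-root (algebraic, two-sheeted) branch point; the remaining terms are analytic or single-valued there.


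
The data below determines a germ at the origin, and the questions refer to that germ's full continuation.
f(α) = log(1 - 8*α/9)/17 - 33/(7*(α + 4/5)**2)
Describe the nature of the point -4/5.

The point is a pole of order 2.

The denominator factor α + 4/5 vanishes at -4/5 and appears to the power 2; the numerator there equals -33/7, nonzero, and no other factor vanishes.
The branch terms are analytic at this point.
Hence a pole whose order is the multiplicity, 2.


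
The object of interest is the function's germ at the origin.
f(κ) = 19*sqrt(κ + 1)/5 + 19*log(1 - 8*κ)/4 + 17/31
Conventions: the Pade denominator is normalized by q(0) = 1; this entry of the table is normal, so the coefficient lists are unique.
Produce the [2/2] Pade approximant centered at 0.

Taylor coefficients needed (expand at 0): a_0 = 674/155, a_1 = -361/10, a_2 = -6099/40, a_3 = -194503/240, a_4 = -622611/128.
Write the denominator as Q(κ) = 1 + q1*κ + q2*κ^2. Requiring Q*f - P = O(κ^5) with deg P <= 2 kills the coefficients of κ^3..κ^4 in Q*f:
  κ^3: a_3 + q1*a_2 + q2*a_1 = 0, i.e. -194503/240 + (-6099/40)*q1 + (-361/10)*q2 = 0.
  κ^4: a_4 + q1*a_3 + q2*a_2 = 0, i.e. -622611/128 + (-194503/240)*q1 + (-6099/40)*q2 = 0.
Solving this linear system: q1 = -2767011/319532, q2 = 54163529/3834384.
The numerator is Q*f truncated at degree 2: P0 = a_0 = 674/155; P1 = a_1 + q1*a_0 = -182645336/2476373; P2 = a_2 + q1*a_1 + q2*a_0 = 13167954559/59432952.

The Pade approximant has numerator coefficients [674/155, -182645336/2476373, 13167954559/59432952]; denominator coefficients [1, -2767011/319532, 54163529/3834384].


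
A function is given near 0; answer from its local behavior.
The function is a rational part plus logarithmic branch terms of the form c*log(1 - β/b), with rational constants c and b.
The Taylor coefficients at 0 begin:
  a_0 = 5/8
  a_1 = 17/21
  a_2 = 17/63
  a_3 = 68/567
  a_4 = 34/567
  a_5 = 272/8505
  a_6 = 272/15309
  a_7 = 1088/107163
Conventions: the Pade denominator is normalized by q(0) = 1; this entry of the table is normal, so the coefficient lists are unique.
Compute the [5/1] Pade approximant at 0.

The Pade approximant has numerator coefficients [5/8, 233/504, -34/189, -17/567, -34/5103, -34/25515]; denominator coefficients [1, -5/9].

Taylor coefficients needed (read off): a_0 = 5/8, a_1 = 17/21, a_2 = 17/63, a_3 = 68/567, a_4 = 34/567, a_5 = 272/8505, a_6 = 272/15309.
Write the denominator as Q(β) = 1 + q1*β. Requiring Q*f - P = O(β^7) with deg P <= 5 kills the coefficients of β^6..β^6 in Q*f:
  β^6: a_6 + q1*a_5 = 0, i.e. 272/15309 + (272/8505)*q1 = 0.
Solving this linear system: q1 = -5/9.
The numerator is Q*f truncated at degree 5: P0 = a_0 = 5/8; P1 = a_1 + q1*a_0 = 233/504; P2 = a_2 + q1*a_1 = -34/189; P3 = a_3 + q1*a_2 = -17/567; P4 = a_4 + q1*a_3 = -34/5103; P5 = a_5 + q1*a_4 = -34/25515.


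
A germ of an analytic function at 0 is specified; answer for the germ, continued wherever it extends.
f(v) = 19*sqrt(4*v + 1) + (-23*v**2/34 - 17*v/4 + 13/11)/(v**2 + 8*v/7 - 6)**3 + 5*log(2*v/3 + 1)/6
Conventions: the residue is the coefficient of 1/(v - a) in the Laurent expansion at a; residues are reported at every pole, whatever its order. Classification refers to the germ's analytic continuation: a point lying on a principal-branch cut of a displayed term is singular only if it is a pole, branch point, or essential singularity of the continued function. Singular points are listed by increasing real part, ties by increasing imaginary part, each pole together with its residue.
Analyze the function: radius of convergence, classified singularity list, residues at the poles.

Radius of convergence at 0: 1/4.
At -4/7 - (1/7)*sqrt(310): a pole of order 3; residue -(45409427/89134672000)*sqrt(310).
At -3/2: a logarithmic branch point.
At -1/4: an algebraic (square-root) branch point.
At -4/7 + (1/7)*sqrt(310): a pole of order 3; residue (45409427/89134672000)*sqrt(310).

Denominator factor (v**2 + 8*v/7 - 6)^3: discriminant 1240/49, real irrational roots -4/7 + (1/7)*sqrt(310) and -4/7 - (1/7)*sqrt(310); poles of order 3, moduli -4/7 + (1/7)*sqrt(310) and 4/7 + (1/7)*sqrt(310).
Branch term (5/6)*log(1 - v/(-3/2)): its argument vanishes at v = -3/2, a logarithmic branch point, modulus 3/2.
Branch term (19)*sqrt(1 - v/(-1/4)): its argument vanishes at v = -1/4, a square-root branch point, modulus 1/4.
The radius of convergence is the smallest modulus among the singular points: 1/4.
The branch terms are analytic at -4/7 - (1/7)*sqrt(310) and contribute nothing to the residue; only the rational part matters.
The factor v**2 + 8*v/7 - 6 splits as (v - a)(v - a') with a = -4/7 - (1/7)*sqrt(310), a' = -4/7 + (1/7)*sqrt(310). At the order-3 pole a set g(v) = (v - a)^3*(rational part) = [-23*v**2/34 - 17*v/4 + 13/11] / (v - a')^3.
Order-3 pole: residue = g''(a)/2; g''(-4/7 - (1/7)*sqrt(310)) = -(45409427/44567336000)*sqrt(310), so the residue is -(45409427/89134672000)*sqrt(310).
The branch terms are analytic at -4/7 + (1/7)*sqrt(310) and contribute nothing to the residue; only the rational part matters.
The factor v**2 + 8*v/7 - 6 splits as (v - a)(v - a') with a = -4/7 + (1/7)*sqrt(310), a' = -4/7 - (1/7)*sqrt(310). At the order-3 pole a set g(v) = (v - a)^3*(rational part) = [-23*v**2/34 - 17*v/4 + 13/11] / (v - a')^3.
Order-3 pole: residue = g''(a)/2; g''(-4/7 + (1/7)*sqrt(310)) = (45409427/44567336000)*sqrt(310), so the residue is (45409427/89134672000)*sqrt(310).
List the singular points by increasing real part (a conjugate pair: the negative imaginary part first).


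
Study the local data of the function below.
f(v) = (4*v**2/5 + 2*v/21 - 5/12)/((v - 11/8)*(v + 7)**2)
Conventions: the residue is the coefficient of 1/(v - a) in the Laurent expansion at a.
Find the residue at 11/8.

The residue is 2748/157115.

At the order-1 pole 11/8 set g(v) = (v - (11/8))*f(v) = (4*v**2/5 + 2*v/21 - 5/12)/(v + 7)**2.
Simple pole: residue = g(a) at a = 11/8, which is 2748/157115.


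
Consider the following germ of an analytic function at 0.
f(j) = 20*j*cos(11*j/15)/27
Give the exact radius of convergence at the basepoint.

The radius of convergence is infinite.

The factor cos(11*j/15) is entire and contributes no finite singular point.
The polynomial part has no poles.
No finite singular points: the Taylor series at 0 converges everywhere.


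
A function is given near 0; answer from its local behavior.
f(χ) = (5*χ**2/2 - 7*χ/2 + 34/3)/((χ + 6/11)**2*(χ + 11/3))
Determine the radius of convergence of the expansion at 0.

The radius of convergence is 6/11.

Denominator factor (χ + 11/3): pole of order 1 at -11/3, modulus 11/3.
Denominator factor (χ + 6/11)^2: pole of order 2 at -6/11, modulus 6/11.
The radius of convergence is the smallest modulus among the singular points: 6/11.


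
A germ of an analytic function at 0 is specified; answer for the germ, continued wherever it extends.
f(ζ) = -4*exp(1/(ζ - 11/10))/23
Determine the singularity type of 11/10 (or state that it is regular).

The exponent 1/(ζ - (11/10)) has a pole at 11/10, so exp(1/(ζ - (11/10))) takes every nonzero value near it: an essential singularity (not a pole of any order).

The point is an essential singularity.


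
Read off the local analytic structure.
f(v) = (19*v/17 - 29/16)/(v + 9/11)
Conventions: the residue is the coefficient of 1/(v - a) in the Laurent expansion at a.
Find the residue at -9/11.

At the order-1 pole -9/11 set g(v) = (v - (-9/11))*f(v) = 19*v/17 - 29/16.
Simple pole: residue = g(a) at a = -9/11, which is -8159/2992.

The residue is -8159/2992.


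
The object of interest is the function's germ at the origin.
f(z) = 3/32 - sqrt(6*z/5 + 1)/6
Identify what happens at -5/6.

The point is an algebraic (square-root) branch point.

The term (-1/6)*sqrt(1 - z/(-5/6)) has argument 1 - -5/6/(-5/6) = 0 at -5/6: a square-root (algebraic, two-sheeted) branch point; the remaining terms are analytic or single-valued there.


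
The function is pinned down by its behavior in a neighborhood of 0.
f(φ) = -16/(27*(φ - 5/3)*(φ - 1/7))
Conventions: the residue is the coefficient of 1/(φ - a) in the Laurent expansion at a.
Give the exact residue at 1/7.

The residue is 7/18.

At the order-1 pole 1/7 set g(φ) = (φ - (1/7))*f(φ) = -16/(27*(φ - 5/3)).
Simple pole: residue = g(a) at a = 1/7, which is 7/18.


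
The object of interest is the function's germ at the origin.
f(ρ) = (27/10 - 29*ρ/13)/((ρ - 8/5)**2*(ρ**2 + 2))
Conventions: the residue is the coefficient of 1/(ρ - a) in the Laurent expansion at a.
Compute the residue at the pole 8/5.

The residue is -30025/84474.


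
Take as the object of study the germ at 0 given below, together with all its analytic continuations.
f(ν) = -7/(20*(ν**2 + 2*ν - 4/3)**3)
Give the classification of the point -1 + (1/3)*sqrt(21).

The denominator factor ν**2 + 2*ν - 4/3 vanishes at -1 + (1/3)*sqrt(21) and appears to the power 3; the numerator there equals -7/20, nonzero, and no other factor vanishes.
Hence a pole whose order is the multiplicity, 3.

The point is a pole of order 3.


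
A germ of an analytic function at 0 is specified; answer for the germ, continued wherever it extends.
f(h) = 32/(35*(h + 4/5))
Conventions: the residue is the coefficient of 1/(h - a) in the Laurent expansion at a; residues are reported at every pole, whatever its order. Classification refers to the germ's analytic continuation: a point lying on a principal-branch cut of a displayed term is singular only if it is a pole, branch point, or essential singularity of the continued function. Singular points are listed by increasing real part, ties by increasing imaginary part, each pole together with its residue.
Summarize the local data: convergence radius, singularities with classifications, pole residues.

Denominator factor (h + 4/5): pole of order 1 at -4/5, modulus 4/5.
The radius of convergence is the smallest modulus among the singular points: 4/5.
At the order-1 pole -4/5 set g(h) = (h - (-4/5))*f(h) = 32/35.
Simple pole: residue = g(a) at a = -4/5, which is 32/35.

Radius of convergence at 0: 4/5.
At -4/5: a pole of order 1; residue 32/35.


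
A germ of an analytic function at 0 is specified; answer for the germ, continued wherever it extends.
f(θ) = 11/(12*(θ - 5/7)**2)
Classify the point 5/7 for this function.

The denominator factor θ - 5/7 vanishes at 5/7 and appears to the power 2; the numerator there equals 11/12, nonzero, and no other factor vanishes.
Hence a pole whose order is the multiplicity, 2.

The point is a pole of order 2.


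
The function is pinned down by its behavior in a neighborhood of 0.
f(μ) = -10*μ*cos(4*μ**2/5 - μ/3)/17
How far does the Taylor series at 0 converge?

The factor cos(4*μ**2/5 - μ/3) is entire and contributes no finite singular point.
The polynomial part has no poles.
No finite singular points: the Taylor series at 0 converges everywhere.

The radius of convergence is infinite.


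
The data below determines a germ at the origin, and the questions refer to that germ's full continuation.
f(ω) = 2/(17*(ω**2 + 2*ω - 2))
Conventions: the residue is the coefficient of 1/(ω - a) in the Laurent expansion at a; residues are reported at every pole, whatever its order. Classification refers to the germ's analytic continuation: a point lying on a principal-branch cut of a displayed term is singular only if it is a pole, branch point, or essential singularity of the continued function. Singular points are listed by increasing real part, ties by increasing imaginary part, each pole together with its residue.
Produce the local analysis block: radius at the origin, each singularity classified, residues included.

Denominator factor (ω**2 + 2*ω - 2): discriminant 12, real irrational roots -1 + sqrt(3) and -1 - sqrt(3); poles of order 1, moduli -1 + sqrt(3) and 1 + sqrt(3).
The radius of convergence is the smallest modulus among the singular points: -1 + sqrt(3).
The factor ω**2 + 2*ω - 2 splits as (ω - a)(ω - a') with a = -1 - sqrt(3), a' = -1 + sqrt(3). At the order-1 pole a set g(ω) = (ω - a)*f(ω) = [2/17] / (ω - a').
Simple pole: residue = g(a) at a = -1 - sqrt(3), which is -(1/51)*sqrt(3).
The factor ω**2 + 2*ω - 2 splits as (ω - a)(ω - a') with a = -1 + sqrt(3), a' = -1 - sqrt(3). At the order-1 pole a set g(ω) = (ω - a)*f(ω) = [2/17] / (ω - a').
Simple pole: residue = g(a) at a = -1 + sqrt(3), which is (1/51)*sqrt(3).
List the singular points by increasing real part (a conjugate pair: the negative imaginary part first).

Radius of convergence at 0: -1 + sqrt(3).
At -1 - sqrt(3): a pole of order 1; residue -(1/51)*sqrt(3).
At -1 + sqrt(3): a pole of order 1; residue (1/51)*sqrt(3).
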